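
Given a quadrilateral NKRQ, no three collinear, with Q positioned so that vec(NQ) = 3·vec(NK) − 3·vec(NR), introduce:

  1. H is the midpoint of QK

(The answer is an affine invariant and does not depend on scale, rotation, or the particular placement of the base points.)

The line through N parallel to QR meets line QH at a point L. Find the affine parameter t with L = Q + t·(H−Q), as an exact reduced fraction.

Set N = (0, 0), K = (1, 0), R = (0, 1), Q = (3, -3); any affine frame gives the same invariant.
1. H is the midpoint of QK ⇒ H = (2, -3/2)
through N parallel to QR: direction (-3, 4); meets QH at L = (9, -12)
L = Q + t·(H−Q) with t = -6

t = -6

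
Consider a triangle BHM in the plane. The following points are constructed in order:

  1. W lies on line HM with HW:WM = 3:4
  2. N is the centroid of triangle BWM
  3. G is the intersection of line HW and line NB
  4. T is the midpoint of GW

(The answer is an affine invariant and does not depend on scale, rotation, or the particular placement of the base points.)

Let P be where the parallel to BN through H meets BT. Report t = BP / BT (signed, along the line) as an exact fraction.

t = 5

Assign B = (0, 0), H = (1, 0), M = (0, 1) — the answer is frame-independent, so this choice is without loss of generality.
1. W lies on line HM with HW:WM = 3:4 ⇒ W = (4/7, 3/7)
2. N is the centroid of triangle BWM ⇒ N = (4/21, 10/21)
3. G is the intersection of line HW and line NB ⇒ G = (2/7, 5/7)
4. T is the midpoint of GW ⇒ T = (3/7, 4/7)
through H parallel to BN: direction (4/21, 10/21); meets BT at P = (15/7, 20/7)
P = B + t·(T−B) with t = 5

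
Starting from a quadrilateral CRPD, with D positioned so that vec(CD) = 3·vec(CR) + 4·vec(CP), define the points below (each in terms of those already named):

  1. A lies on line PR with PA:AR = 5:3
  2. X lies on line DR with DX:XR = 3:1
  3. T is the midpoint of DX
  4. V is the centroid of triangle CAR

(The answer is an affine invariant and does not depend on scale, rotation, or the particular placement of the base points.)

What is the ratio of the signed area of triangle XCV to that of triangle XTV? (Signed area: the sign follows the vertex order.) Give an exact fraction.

[XCV]:[XTV] = 34/75

Work in coordinates with C = (0, 0), R = (1, 0), P = (0, 1), D = (3, 4).
1. A lies on line PR with PA:AR = 5:3 ⇒ A = (5/8, 3/8)
2. X lies on line DR with DX:XR = 3:1 ⇒ X = (3/2, 1)
3. T is the midpoint of DX ⇒ T = (9/4, 5/2)
4. V is the centroid of triangle CAR ⇒ V = (13/24, 1/8)
2·[XCV] = 17/48, 2·[XTV] = 25/32
[XCV]:[XTV] = 17/48:25/32 = 34/75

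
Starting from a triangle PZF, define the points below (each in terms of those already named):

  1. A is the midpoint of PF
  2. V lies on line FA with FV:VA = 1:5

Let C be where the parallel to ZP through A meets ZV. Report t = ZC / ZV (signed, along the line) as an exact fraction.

Assign P = (0, 0), Z = (1, 0), F = (0, 1) — the answer is frame-independent, so this choice is without loss of generality.
1. A is the midpoint of PF ⇒ A = (0, 1/2)
2. V lies on line FA with FV:VA = 1:5 ⇒ V = (0, 11/12)
through A parallel to ZP: direction (-1, 0); meets ZV at C = (5/11, 1/2)
C = Z + t·(V−Z) with t = 6/11

t = 6/11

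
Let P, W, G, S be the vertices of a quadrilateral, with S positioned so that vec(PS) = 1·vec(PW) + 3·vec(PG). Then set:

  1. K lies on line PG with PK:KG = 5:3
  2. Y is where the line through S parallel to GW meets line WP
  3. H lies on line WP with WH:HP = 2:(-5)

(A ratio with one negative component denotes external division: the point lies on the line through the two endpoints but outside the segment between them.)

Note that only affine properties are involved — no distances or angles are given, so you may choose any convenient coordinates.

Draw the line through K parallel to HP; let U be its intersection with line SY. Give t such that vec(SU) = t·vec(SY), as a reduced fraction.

Work in coordinates with P = (0, 0), W = (1, 0), G = (0, 1), S = (1, 3).
1. K lies on line PG with PK:KG = 5:3 ⇒ K = (0, 5/8)
2. Y is where the line through S parallel to GW meets line WP ⇒ Y = (4, 0)
3. H lies on line WP with WH:HP = 2:(-5) ⇒ H = (5/3, 0)
through K parallel to HP: direction (-5/3, 0); meets SY at U = (27/8, 5/8)
U = S + t·(Y−S) with t = 19/24

t = 19/24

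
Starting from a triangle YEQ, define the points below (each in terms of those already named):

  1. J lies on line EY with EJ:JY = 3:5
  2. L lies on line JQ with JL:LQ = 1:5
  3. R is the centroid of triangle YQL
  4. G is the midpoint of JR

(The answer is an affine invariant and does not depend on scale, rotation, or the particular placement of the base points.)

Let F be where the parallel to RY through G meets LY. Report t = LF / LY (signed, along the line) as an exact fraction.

t = 3/10

Choose coordinates Y = (0, 0), E = (1, 0), Q = (0, 1).
1. J lies on line EY with EJ:JY = 3:5 ⇒ J = (5/8, 0)
2. L lies on line JQ with JL:LQ = 1:5 ⇒ L = (25/48, 1/6)
3. R is the centroid of triangle YQL ⇒ R = (25/144, 7/18)
4. G is the midpoint of JR ⇒ G = (115/288, 7/36)
through G parallel to RY: direction (-25/144, -7/18); meets LY at F = (35/96, 7/60)
F = L + t·(Y−L) with t = 3/10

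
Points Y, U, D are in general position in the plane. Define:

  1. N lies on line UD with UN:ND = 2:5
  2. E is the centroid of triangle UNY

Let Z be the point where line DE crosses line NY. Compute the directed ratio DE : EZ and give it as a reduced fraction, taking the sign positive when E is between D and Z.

DE:EZ = -17/2

Work in coordinates with Y = (0, 0), U = (1, 0), D = (0, 1).
1. N lies on line UD with UN:ND = 2:5 ⇒ N = (5/7, 2/7)
2. E is the centroid of triangle UNY ⇒ E = (4/7, 2/21)
line DE meets NY at Z = (60/119, 24/119)
E = D + t·(Z−D) with t = 17/15, so DE:EZ = 17/15:-2/15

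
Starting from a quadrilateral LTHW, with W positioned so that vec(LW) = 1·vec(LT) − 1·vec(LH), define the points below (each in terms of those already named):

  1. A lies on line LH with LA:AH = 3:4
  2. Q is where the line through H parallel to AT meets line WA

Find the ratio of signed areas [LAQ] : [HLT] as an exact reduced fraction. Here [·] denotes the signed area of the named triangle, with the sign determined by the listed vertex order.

Assign L = (0, 0), T = (1, 0), H = (0, 1), W = (1, -1) — the answer is frame-independent, so this choice is without loss of generality.
1. A lies on line LH with LA:AH = 3:4 ⇒ A = (0, 3/7)
2. Q is where the line through H parallel to AT meets line WA ⇒ Q = (-4/7, 61/49)
2·[LAQ] = 12/49, 2·[HLT] = 1
[LAQ]:[HLT] = 12/49:1 = 12/49

[LAQ]:[HLT] = 12/49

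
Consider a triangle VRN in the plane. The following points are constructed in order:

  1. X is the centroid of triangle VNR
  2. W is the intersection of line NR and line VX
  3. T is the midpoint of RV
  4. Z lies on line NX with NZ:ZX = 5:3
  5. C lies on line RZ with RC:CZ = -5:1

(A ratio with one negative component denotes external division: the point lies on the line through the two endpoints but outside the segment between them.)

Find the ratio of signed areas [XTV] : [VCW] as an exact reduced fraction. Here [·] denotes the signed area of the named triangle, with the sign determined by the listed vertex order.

[XTV]:[VCW] = 32/69

Assign V = (0, 0), R = (1, 0), N = (0, 1) — the answer is frame-independent, so this choice is without loss of generality.
1. X is the centroid of triangle VNR ⇒ X = (1/3, 1/3)
2. W is the intersection of line NR and line VX ⇒ W = (1/2, 1/2)
3. T is the midpoint of RV ⇒ T = (1/2, 0)
4. Z lies on line NX with NZ:ZX = 5:3 ⇒ Z = (5/24, 7/12)
5. C lies on line RZ with RC:CZ = -5:1 ⇒ C = (1/96, 35/48)
2·[XTV] = -1/6, 2·[VCW] = -23/64
[XTV]:[VCW] = -1/6:-23/64 = 32/69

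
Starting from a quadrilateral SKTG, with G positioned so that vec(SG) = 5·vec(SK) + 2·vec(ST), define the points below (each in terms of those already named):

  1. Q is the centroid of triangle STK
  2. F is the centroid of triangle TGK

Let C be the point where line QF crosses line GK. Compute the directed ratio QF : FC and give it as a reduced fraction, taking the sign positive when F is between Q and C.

Work in coordinates with S = (0, 0), K = (1, 0), T = (0, 1), G = (5, 2).
1. Q is the centroid of triangle STK ⇒ Q = (1/3, 1/3)
2. F is the centroid of triangle TGK ⇒ F = (2, 1)
line QF meets GK at C = (7, 3)
F = Q + t·(C−Q) with t = 1/4, so QF:FC = 1/4:3/4

QF:FC = 1/3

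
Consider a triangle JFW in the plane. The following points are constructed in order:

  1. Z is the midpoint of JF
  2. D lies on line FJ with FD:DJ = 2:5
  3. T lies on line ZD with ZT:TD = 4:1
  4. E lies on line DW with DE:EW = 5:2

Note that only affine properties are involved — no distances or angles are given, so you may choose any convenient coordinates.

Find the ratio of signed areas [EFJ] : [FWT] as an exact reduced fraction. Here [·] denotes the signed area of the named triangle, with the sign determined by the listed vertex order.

[EFJ]:[FWT] = -50/23

Choose coordinates J = (0, 0), F = (1, 0), W = (0, 1).
1. Z is the midpoint of JF ⇒ Z = (1/2, 0)
2. D lies on line FJ with FD:DJ = 2:5 ⇒ D = (5/7, 0)
3. T lies on line ZD with ZT:TD = 4:1 ⇒ T = (47/70, 0)
4. E lies on line DW with DE:EW = 5:2 ⇒ E = (10/49, 5/7)
2·[EFJ] = -5/7, 2·[FWT] = 23/70
[EFJ]:[FWT] = -5/7:23/70 = -50/23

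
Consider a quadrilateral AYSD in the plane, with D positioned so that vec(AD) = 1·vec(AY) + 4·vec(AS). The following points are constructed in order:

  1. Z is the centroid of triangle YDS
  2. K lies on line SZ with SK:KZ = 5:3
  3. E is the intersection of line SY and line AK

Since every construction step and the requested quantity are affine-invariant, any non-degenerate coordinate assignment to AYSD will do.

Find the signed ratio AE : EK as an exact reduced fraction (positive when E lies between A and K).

AE:EK = 6/5

Assign A = (0, 0), Y = (1, 0), S = (0, 1), D = (1, 4) — the answer is frame-independent, so this choice is without loss of generality.
1. Z is the centroid of triangle YDS ⇒ Z = (2/3, 5/3)
2. K lies on line SZ with SK:KZ = 5:3 ⇒ K = (5/12, 17/12)
3. E is the intersection of line SY and line AK ⇒ E = (5/22, 17/22)
E = A + t·(K−A) with t = 6/11, so AE:EK = t:(1−t) = 6/11:5/11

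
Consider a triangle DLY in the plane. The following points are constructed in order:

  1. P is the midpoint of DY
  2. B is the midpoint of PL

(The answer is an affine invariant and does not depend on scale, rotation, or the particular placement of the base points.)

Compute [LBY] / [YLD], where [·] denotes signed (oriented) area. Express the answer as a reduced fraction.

[LBY]:[YLD] = 1/4

Set D = (0, 0), L = (1, 0), Y = (0, 1); any affine frame gives the same invariant.
1. P is the midpoint of DY ⇒ P = (0, 1/2)
2. B is the midpoint of PL ⇒ B = (1/2, 1/4)
2·[LBY] = -1/4, 2·[YLD] = -1
[LBY]:[YLD] = -1/4:-1 = 1/4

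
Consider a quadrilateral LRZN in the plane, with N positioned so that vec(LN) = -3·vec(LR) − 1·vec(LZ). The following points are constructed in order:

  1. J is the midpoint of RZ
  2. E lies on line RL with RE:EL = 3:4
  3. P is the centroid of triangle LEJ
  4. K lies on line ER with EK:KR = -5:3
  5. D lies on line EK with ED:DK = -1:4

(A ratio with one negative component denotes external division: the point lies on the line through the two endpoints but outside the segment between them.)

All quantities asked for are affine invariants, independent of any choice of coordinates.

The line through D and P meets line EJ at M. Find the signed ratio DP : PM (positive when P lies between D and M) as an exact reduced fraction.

DP:PM = 7/8

Choose coordinates L = (0, 0), R = (1, 0), Z = (0, 1), N = (-3, -1).
1. J is the midpoint of RZ ⇒ J = (1/2, 1/2)
2. E lies on line RL with RE:EL = 3:4 ⇒ E = (4/7, 0)
3. P is the centroid of triangle LEJ ⇒ P = (5/14, 1/6)
4. K lies on line ER with EK:KR = -5:3 ⇒ K = (23/14, 0)
5. D lies on line EK with ED:DK = -1:4 ⇒ D = (3/14, 0)
line DP meets EJ at M = (51/98, 5/14)
P = D + t·(M−D) with t = 7/15, so DP:PM = 7/15:8/15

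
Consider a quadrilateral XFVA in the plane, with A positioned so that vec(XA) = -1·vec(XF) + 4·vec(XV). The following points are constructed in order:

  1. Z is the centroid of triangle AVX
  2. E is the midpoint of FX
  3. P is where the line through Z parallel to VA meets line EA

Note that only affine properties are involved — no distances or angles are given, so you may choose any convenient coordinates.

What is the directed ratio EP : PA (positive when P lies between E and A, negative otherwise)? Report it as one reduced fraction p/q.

EP:PA = -5/2

Work in coordinates with X = (0, 0), F = (1, 0), V = (0, 1), A = (-1, 4).
1. Z is the centroid of triangle AVX ⇒ Z = (-1/3, 5/3)
2. E is the midpoint of FX ⇒ E = (1/2, 0)
3. P is where the line through Z parallel to VA meets line EA ⇒ P = (-2, 20/3)
P = E + t·(A−E) with t = 5/3, so EP:PA = t:(1−t) = 5/3:-2/3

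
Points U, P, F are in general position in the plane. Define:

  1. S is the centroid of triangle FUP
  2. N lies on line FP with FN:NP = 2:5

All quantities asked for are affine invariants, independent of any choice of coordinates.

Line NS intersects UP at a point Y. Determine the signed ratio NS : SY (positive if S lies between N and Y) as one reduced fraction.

NS:SY = 8/7

Choose coordinates U = (0, 0), P = (1, 0), F = (0, 1).
1. S is the centroid of triangle FUP ⇒ S = (1/3, 1/3)
2. N lies on line FP with FN:NP = 2:5 ⇒ N = (2/7, 5/7)
line NS meets UP at Y = (3/8, 0)
S = N + t·(Y−N) with t = 8/15, so NS:SY = 8/15:7/15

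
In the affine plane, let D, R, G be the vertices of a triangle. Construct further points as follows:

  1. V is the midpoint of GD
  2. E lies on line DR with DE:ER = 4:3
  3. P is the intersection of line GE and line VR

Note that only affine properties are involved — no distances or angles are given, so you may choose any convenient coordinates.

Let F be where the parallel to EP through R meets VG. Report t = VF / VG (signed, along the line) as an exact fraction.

t = 5/2

Set D = (0, 0), R = (1, 0), G = (0, 1); any affine frame gives the same invariant.
1. V is the midpoint of GD ⇒ V = (0, 1/2)
2. E lies on line DR with DE:ER = 4:3 ⇒ E = (4/7, 0)
3. P is the intersection of line GE and line VR ⇒ P = (2/5, 3/10)
through R parallel to EP: direction (-6/35, 3/10); meets VG at F = (0, 7/4)
F = V + t·(G−V) with t = 5/2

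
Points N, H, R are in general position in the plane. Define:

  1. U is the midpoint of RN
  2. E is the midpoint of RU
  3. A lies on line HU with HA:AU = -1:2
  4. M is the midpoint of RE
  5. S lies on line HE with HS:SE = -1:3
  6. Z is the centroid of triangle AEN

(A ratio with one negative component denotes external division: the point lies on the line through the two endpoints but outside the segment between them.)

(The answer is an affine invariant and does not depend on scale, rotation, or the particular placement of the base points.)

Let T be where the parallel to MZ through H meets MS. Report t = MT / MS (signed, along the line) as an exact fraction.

t = 10/17

Assign N = (0, 0), H = (1, 0), R = (0, 1) — the answer is frame-independent, so this choice is without loss of generality.
1. U is the midpoint of RN ⇒ U = (0, 1/2)
2. E is the midpoint of RU ⇒ E = (0, 3/4)
3. A lies on line HU with HA:AU = -1:2 ⇒ A = (2, -1/2)
4. M is the midpoint of RE ⇒ M = (0, 7/8)
5. S lies on line HE with HS:SE = -1:3 ⇒ S = (3/2, -3/8)
6. Z is the centroid of triangle AEN ⇒ Z = (2/3, 1/12)
through H parallel to MZ: direction (2/3, -19/24); meets MS at T = (15/17, 19/136)
T = M + t·(S−M) with t = 10/17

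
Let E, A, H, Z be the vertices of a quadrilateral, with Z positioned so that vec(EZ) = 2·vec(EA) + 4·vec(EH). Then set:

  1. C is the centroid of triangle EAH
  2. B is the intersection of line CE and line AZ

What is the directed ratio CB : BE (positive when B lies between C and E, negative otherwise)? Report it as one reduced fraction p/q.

CB:BE = -3/4

Choose coordinates E = (0, 0), A = (1, 0), H = (0, 1), Z = (2, 4).
1. C is the centroid of triangle EAH ⇒ C = (1/3, 1/3)
2. B is the intersection of line CE and line AZ ⇒ B = (4/3, 4/3)
B = C + t·(E−C) with t = -3, so CB:BE = t:(1−t) = -3:4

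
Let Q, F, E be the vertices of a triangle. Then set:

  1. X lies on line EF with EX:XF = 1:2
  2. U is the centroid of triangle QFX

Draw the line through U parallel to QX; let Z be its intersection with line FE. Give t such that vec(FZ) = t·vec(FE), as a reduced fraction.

Assign Q = (0, 0), F = (1, 0), E = (0, 1) — the answer is frame-independent, so this choice is without loss of generality.
1. X lies on line EF with EX:XF = 1:2 ⇒ X = (1/3, 2/3)
2. U is the centroid of triangle QFX ⇒ U = (4/9, 2/9)
through U parallel to QX: direction (1/3, 2/3); meets FE at Z = (5/9, 4/9)
Z = F + t·(E−F) with t = 4/9

t = 4/9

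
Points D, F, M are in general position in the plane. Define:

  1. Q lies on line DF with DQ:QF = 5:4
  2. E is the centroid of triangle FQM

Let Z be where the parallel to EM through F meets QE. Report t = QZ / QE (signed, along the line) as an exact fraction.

t = 2

Set D = (0, 0), F = (1, 0), M = (0, 1); any affine frame gives the same invariant.
1. Q lies on line DF with DQ:QF = 5:4 ⇒ Q = (5/9, 0)
2. E is the centroid of triangle FQM ⇒ E = (14/27, 1/3)
through F parallel to EM: direction (-14/27, 2/3); meets QE at Z = (13/27, 2/3)
Z = Q + t·(E−Q) with t = 2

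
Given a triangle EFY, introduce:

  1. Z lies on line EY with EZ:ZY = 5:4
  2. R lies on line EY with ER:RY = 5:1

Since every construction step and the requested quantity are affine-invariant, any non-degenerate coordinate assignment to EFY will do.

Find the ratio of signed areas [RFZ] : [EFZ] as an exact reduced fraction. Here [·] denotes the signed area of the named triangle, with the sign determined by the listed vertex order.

[RFZ]:[EFZ] = -1/2

Set E = (0, 0), F = (1, 0), Y = (0, 1); any affine frame gives the same invariant.
1. Z lies on line EY with EZ:ZY = 5:4 ⇒ Z = (0, 5/9)
2. R lies on line EY with ER:RY = 5:1 ⇒ R = (0, 5/6)
2·[RFZ] = -5/18, 2·[EFZ] = 5/9
[RFZ]:[EFZ] = -5/18:5/9 = -1/2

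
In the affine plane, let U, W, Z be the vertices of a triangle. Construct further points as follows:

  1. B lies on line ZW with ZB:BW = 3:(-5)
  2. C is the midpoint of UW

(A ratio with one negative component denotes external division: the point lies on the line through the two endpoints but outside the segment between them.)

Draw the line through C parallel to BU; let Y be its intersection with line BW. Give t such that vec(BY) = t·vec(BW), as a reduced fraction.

Choose coordinates U = (0, 0), W = (1, 0), Z = (0, 1).
1. B lies on line ZW with ZB:BW = 3:(-5) ⇒ B = (-3/2, 5/2)
2. C is the midpoint of UW ⇒ C = (1/2, 0)
through C parallel to BU: direction (3/2, -5/2); meets BW at Y = (-1/4, 5/4)
Y = B + t·(W−B) with t = 1/2

t = 1/2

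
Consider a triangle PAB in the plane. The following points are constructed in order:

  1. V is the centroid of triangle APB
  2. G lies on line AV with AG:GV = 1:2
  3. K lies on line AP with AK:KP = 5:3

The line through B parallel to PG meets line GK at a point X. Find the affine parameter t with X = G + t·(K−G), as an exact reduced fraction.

Assign P = (0, 0), A = (1, 0), B = (0, 1) — the answer is frame-independent, so this choice is without loss of generality.
1. V is the centroid of triangle APB ⇒ V = (1/3, 1/3)
2. G lies on line AV with AG:GV = 1:2 ⇒ G = (7/9, 1/9)
3. K lies on line AP with AK:KP = 5:3 ⇒ K = (3/8, 0)
through B parallel to PG: direction (7/9, 1/9); meets GK at X = (224/27, 59/27)
X = G + t·(K−G) with t = -56/3

t = -56/3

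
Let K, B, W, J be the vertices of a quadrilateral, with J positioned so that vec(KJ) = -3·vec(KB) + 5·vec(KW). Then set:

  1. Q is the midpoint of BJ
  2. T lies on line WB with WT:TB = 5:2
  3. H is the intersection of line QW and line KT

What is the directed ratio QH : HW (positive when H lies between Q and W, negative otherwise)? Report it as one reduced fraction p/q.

QH:HW = -29/10

Work in coordinates with K = (0, 0), B = (1, 0), W = (0, 1), J = (-3, 5).
1. Q is the midpoint of BJ ⇒ Q = (-1, 5/2)
2. T lies on line WB with WT:TB = 5:2 ⇒ T = (5/7, 2/7)
3. H is the intersection of line QW and line KT ⇒ H = (10/19, 4/19)
H = Q + t·(W−Q) with t = 29/19, so QH:HW = t:(1−t) = 29/19:-10/19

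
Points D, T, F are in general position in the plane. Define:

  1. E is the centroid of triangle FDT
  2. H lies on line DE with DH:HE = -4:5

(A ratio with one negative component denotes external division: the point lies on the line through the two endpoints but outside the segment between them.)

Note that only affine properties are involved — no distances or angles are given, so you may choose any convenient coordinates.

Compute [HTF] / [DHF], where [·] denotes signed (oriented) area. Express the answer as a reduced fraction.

Work in coordinates with D = (0, 0), T = (1, 0), F = (0, 1).
1. E is the centroid of triangle FDT ⇒ E = (1/3, 1/3)
2. H lies on line DE with DH:HE = -4:5 ⇒ H = (-4/3, -4/3)
2·[HTF] = 11/3, 2·[DHF] = -4/3
[HTF]:[DHF] = 11/3:-4/3 = -11/4

[HTF]:[DHF] = -11/4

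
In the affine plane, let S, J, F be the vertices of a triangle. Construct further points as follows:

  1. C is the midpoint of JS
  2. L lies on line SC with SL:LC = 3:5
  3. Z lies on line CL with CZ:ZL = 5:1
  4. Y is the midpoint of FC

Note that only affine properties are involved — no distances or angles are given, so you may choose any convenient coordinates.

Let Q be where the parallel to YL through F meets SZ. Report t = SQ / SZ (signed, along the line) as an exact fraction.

Set S = (0, 0), J = (1, 0), F = (0, 1); any affine frame gives the same invariant.
1. C is the midpoint of JS ⇒ C = (1/2, 0)
2. L lies on line SC with SL:LC = 3:5 ⇒ L = (3/16, 0)
3. Z lies on line CL with CZ:ZL = 5:1 ⇒ Z = (23/96, 0)
4. Y is the midpoint of FC ⇒ Y = (1/4, 1/2)
through F parallel to YL: direction (-1/16, -1/2); meets SZ at Q = (-1/8, 0)
Q = S + t·(Z−S) with t = -12/23

t = -12/23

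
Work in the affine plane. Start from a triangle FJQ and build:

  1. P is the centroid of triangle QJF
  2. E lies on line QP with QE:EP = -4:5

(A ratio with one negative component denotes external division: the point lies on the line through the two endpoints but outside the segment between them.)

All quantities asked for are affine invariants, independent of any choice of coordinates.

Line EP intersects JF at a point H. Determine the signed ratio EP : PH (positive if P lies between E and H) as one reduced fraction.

EP:PH = 10

Choose coordinates F = (0, 0), J = (1, 0), Q = (0, 1).
1. P is the centroid of triangle QJF ⇒ P = (1/3, 1/3)
2. E lies on line QP with QE:EP = -4:5 ⇒ E = (-4/3, 11/3)
line EP meets JF at H = (1/2, 0)
P = E + t·(H−E) with t = 10/11, so EP:PH = 10/11:1/11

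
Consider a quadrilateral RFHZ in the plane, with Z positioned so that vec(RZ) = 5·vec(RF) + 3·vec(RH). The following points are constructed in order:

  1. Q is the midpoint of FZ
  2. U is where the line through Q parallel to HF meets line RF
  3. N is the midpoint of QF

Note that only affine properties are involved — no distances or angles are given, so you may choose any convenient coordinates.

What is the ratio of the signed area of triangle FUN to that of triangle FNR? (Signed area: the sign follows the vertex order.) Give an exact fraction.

Set R = (0, 0), F = (1, 0), H = (0, 1), Z = (5, 3); any affine frame gives the same invariant.
1. Q is the midpoint of FZ ⇒ Q = (3, 3/2)
2. U is where the line through Q parallel to HF meets line RF ⇒ U = (9/2, 0)
3. N is the midpoint of QF ⇒ N = (2, 3/4)
2·[FUN] = 21/8, 2·[FNR] = 3/4
[FUN]:[FNR] = 21/8:3/4 = 7/2

[FUN]:[FNR] = 7/2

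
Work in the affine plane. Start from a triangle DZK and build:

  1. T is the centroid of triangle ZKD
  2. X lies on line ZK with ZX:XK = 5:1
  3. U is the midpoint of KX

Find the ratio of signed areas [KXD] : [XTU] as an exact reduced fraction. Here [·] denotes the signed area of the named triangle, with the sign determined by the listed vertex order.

[KXD]:[XTU] = 6

Work in coordinates with D = (0, 0), Z = (1, 0), K = (0, 1).
1. T is the centroid of triangle ZKD ⇒ T = (1/3, 1/3)
2. X lies on line ZK with ZX:XK = 5:1 ⇒ X = (1/6, 5/6)
3. U is the midpoint of KX ⇒ U = (1/12, 11/12)
2·[KXD] = -1/6, 2·[XTU] = -1/36
[KXD]:[XTU] = -1/6:-1/36 = 6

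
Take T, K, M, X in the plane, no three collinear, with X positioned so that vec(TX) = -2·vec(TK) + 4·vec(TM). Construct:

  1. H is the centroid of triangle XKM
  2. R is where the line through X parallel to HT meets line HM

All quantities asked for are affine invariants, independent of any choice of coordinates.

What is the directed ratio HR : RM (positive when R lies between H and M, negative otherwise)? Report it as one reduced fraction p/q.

HR:RM = -6/7

Choose coordinates T = (0, 0), K = (1, 0), M = (0, 1), X = (-2, 4).
1. H is the centroid of triangle XKM ⇒ H = (-1/3, 5/3)
2. R is where the line through X parallel to HT meets line HM ⇒ R = (-7/3, 17/3)
R = H + t·(M−H) with t = -6, so HR:RM = t:(1−t) = -6:7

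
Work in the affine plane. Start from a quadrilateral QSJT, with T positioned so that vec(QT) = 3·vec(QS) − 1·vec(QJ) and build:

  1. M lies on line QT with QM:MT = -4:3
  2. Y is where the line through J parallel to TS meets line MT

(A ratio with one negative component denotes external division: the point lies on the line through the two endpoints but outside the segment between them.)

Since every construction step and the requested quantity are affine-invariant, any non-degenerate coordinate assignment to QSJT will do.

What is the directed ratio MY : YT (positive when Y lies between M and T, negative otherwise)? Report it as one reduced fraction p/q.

MY:YT = 2

Work in coordinates with Q = (0, 0), S = (1, 0), J = (0, 1), T = (3, -1).
1. M lies on line QT with QM:MT = -4:3 ⇒ M = (12, -4)
2. Y is where the line through J parallel to TS meets line MT ⇒ Y = (6, -2)
Y = M + t·(T−M) with t = 2/3, so MY:YT = t:(1−t) = 2/3:1/3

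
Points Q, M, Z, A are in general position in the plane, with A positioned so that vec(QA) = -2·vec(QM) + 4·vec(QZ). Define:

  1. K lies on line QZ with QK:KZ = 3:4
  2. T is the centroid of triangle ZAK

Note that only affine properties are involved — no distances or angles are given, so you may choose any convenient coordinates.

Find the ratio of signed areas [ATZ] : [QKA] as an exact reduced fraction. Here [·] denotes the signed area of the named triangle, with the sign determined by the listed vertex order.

[ATZ]:[QKA] = 4/9

Assign Q = (0, 0), M = (1, 0), Z = (0, 1), A = (-2, 4) — the answer is frame-independent, so this choice is without loss of generality.
1. K lies on line QZ with QK:KZ = 3:4 ⇒ K = (0, 3/7)
2. T is the centroid of triangle ZAK ⇒ T = (-2/3, 38/21)
2·[ATZ] = 8/21, 2·[QKA] = 6/7
[ATZ]:[QKA] = 8/21:6/7 = 4/9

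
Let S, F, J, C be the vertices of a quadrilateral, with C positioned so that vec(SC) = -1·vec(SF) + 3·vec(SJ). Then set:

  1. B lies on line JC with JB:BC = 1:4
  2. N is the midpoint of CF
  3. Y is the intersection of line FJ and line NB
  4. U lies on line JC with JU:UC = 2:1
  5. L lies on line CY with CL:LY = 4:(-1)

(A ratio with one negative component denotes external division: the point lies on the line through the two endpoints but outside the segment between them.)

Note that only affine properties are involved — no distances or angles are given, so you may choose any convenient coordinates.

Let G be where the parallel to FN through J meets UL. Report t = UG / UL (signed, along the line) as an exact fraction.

t = 6/13

Work in coordinates with S = (0, 0), F = (1, 0), J = (0, 1), C = (-1, 3).
1. B lies on line JC with JB:BC = 1:4 ⇒ B = (-1/5, 7/5)
2. N is the midpoint of CF ⇒ N = (0, 3/2)
3. Y is the intersection of line FJ and line NB ⇒ Y = (-1/3, 4/3)
4. U lies on line JC with JU:UC = 2:1 ⇒ U = (-2/3, 7/3)
5. L lies on line CY with CL:LY = 4:(-1) ⇒ L = (-1/9, 7/9)
through J parallel to FN: direction (-1, 3/2); meets UL at G = (-16/39, 21/13)
G = U + t·(L−U) with t = 6/13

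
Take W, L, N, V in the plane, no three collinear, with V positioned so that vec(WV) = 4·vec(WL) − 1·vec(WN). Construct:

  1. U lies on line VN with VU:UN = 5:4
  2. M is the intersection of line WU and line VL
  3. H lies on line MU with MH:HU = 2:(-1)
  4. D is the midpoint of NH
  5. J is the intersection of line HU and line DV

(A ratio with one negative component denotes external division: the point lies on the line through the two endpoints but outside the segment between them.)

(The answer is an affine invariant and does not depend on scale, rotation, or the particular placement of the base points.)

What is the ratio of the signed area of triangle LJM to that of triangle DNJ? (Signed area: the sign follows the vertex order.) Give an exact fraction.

[LJM]:[DNJ] = 19/72

Set W = (0, 0), L = (1, 0), N = (0, 1), V = (4, -1); any affine frame gives the same invariant.
1. U lies on line VN with VU:UN = 5:4 ⇒ U = (16/9, 1/9)
2. M is the intersection of line WU and line VL ⇒ M = (16/19, 1/19)
3. H lies on line MU with MH:HU = 2:(-1) ⇒ H = (464/171, 29/171)
4. D is the midpoint of NH ⇒ D = (232/171, 100/171)
5. J is the intersection of line HU and line DV ⇒ J = (2528/1197, 158/1197)
2·[LJM] = 5/63, 2·[DNJ] = 40/133
[LJM]:[DNJ] = 5/63:40/133 = 19/72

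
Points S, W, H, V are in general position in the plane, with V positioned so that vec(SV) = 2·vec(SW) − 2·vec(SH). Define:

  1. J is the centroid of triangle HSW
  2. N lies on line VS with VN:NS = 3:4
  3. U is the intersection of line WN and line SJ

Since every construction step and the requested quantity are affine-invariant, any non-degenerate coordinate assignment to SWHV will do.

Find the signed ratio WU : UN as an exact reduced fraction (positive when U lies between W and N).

Set S = (0, 0), W = (1, 0), H = (0, 1), V = (2, -2); any affine frame gives the same invariant.
1. J is the centroid of triangle HSW ⇒ J = (1/3, 1/3)
2. N lies on line VS with VN:NS = 3:4 ⇒ N = (8/7, -8/7)
3. U is the intersection of line WN and line SJ ⇒ U = (8/9, 8/9)
U = W + t·(N−W) with t = -7/9, so WU:UN = t:(1−t) = -7/9:16/9

WU:UN = -7/16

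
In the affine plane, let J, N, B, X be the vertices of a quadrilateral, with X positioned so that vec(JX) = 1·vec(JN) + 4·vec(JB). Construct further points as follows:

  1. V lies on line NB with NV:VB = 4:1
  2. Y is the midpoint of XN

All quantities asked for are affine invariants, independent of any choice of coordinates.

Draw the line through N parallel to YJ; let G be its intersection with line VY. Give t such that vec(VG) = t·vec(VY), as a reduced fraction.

Assign J = (0, 0), N = (1, 0), B = (0, 1), X = (1, 4) — the answer is frame-independent, so this choice is without loss of generality.
1. V lies on line NB with NV:VB = 4:1 ⇒ V = (1/5, 4/5)
2. Y is the midpoint of XN ⇒ Y = (1, 2)
through N parallel to YJ: direction (-1, -2); meets VY at G = (5, 8)
G = V + t·(Y−V) with t = 6

t = 6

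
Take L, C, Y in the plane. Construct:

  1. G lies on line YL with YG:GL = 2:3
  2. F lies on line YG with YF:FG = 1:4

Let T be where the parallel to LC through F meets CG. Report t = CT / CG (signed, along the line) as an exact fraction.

Choose coordinates L = (0, 0), C = (1, 0), Y = (0, 1).
1. G lies on line YL with YG:GL = 2:3 ⇒ G = (0, 3/5)
2. F lies on line YG with YF:FG = 1:4 ⇒ F = (0, 23/25)
through F parallel to LC: direction (1, 0); meets CG at T = (-8/15, 23/25)
T = C + t·(G−C) with t = 23/15

t = 23/15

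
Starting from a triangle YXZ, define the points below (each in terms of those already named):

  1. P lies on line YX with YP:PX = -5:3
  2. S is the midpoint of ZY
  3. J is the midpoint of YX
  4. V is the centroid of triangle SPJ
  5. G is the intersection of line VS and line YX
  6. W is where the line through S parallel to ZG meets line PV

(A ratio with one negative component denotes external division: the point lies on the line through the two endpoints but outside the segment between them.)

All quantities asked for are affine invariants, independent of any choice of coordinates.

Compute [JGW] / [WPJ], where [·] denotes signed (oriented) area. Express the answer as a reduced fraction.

[JGW]:[WPJ] = -1/2

Assign Y = (0, 0), X = (1, 0), Z = (0, 1) — the answer is frame-independent, so this choice is without loss of generality.
1. P lies on line YX with YP:PX = -5:3 ⇒ P = (5/2, 0)
2. S is the midpoint of ZY ⇒ S = (0, 1/2)
3. J is the midpoint of YX ⇒ J = (1/2, 0)
4. V is the centroid of triangle SPJ ⇒ V = (1, 1/6)
5. G is the intersection of line VS and line YX ⇒ G = (3/2, 0)
6. W is where the line through S parallel to ZG meets line PV ⇒ W = (2/5, 7/30)
2·[JGW] = 7/30, 2·[WPJ] = -7/15
[JGW]:[WPJ] = 7/30:-7/15 = -1/2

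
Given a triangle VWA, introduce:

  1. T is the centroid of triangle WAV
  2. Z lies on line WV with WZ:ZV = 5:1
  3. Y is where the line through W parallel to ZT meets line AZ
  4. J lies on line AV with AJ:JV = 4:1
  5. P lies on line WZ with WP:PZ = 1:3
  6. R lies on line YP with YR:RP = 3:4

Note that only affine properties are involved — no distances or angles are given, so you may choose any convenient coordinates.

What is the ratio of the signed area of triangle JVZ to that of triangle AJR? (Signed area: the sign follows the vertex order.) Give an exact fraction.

Work in coordinates with V = (0, 0), W = (1, 0), A = (0, 1).
1. T is the centroid of triangle WAV ⇒ T = (1/3, 1/3)
2. Z lies on line WV with WZ:ZV = 5:1 ⇒ Z = (1/6, 0)
3. Y is where the line through W parallel to ZT meets line AZ ⇒ Y = (3/8, -5/4)
4. J lies on line AV with AJ:JV = 4:1 ⇒ J = (0, 1/5)
5. P lies on line WZ with WP:PZ = 1:3 ⇒ P = (19/24, 0)
6. R lies on line YP with YR:RP = 3:4 ⇒ R = (31/56, -5/7)
2·[JVZ] = 1/30, 2·[AJR] = 31/70
[JVZ]:[AJR] = 1/30:31/70 = 7/93

[JVZ]:[AJR] = 7/93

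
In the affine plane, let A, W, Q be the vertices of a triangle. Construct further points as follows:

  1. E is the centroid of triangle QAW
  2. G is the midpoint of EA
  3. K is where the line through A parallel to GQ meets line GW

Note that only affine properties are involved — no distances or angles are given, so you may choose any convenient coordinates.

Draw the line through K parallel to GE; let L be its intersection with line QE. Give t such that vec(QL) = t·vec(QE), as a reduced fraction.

Assign A = (0, 0), W = (1, 0), Q = (0, 1) — the answer is frame-independent, so this choice is without loss of generality.
1. E is the centroid of triangle QAW ⇒ E = (1/3, 1/3)
2. G is the midpoint of EA ⇒ G = (1/6, 1/6)
3. K is where the line through A parallel to GQ meets line GW ⇒ K = (-1/24, 5/24)
through K parallel to GE: direction (1/6, 1/6); meets QE at L = (1/4, 1/2)
L = Q + t·(E−Q) with t = 3/4

t = 3/4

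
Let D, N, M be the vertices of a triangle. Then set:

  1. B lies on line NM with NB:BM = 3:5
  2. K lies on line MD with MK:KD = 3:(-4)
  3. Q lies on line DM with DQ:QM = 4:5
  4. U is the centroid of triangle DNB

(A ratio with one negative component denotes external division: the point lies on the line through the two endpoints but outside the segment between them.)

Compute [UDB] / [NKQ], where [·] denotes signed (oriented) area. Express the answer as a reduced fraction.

Set D = (0, 0), N = (1, 0), M = (0, 1); any affine frame gives the same invariant.
1. B lies on line NM with NB:BM = 3:5 ⇒ B = (5/8, 3/8)
2. K lies on line MD with MK:KD = 3:(-4) ⇒ K = (0, 4)
3. Q lies on line DM with DQ:QM = 4:5 ⇒ Q = (0, 4/9)
4. U is the centroid of triangle DNB ⇒ U = (13/24, 1/8)
2·[UDB] = -1/8, 2·[NKQ] = 32/9
[UDB]:[NKQ] = -1/8:32/9 = -9/256

[UDB]:[NKQ] = -9/256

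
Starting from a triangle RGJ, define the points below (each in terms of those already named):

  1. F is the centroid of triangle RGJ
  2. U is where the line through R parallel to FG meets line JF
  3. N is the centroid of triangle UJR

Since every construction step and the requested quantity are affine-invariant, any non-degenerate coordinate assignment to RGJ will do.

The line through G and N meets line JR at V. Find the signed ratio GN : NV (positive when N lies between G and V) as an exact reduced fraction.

Assign R = (0, 0), G = (1, 0), J = (0, 1) — the answer is frame-independent, so this choice is without loss of generality.
1. F is the centroid of triangle RGJ ⇒ F = (1/3, 1/3)
2. U is where the line through R parallel to FG meets line JF ⇒ U = (2/3, -1/3)
3. N is the centroid of triangle UJR ⇒ N = (2/9, 2/9)
line GN meets JR at V = (0, 2/7)
N = G + t·(V−G) with t = 7/9, so GN:NV = 7/9:2/9

GN:NV = 7/2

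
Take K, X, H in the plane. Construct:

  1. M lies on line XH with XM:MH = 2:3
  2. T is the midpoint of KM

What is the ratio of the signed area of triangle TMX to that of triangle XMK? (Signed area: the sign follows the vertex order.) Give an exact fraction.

[TMX]:[XMK] = -1/2

Assign K = (0, 0), X = (1, 0), H = (0, 1) — the answer is frame-independent, so this choice is without loss of generality.
1. M lies on line XH with XM:MH = 2:3 ⇒ M = (3/5, 2/5)
2. T is the midpoint of KM ⇒ T = (3/10, 1/5)
2·[TMX] = -1/5, 2·[XMK] = 2/5
[TMX]:[XMK] = -1/5:2/5 = -1/2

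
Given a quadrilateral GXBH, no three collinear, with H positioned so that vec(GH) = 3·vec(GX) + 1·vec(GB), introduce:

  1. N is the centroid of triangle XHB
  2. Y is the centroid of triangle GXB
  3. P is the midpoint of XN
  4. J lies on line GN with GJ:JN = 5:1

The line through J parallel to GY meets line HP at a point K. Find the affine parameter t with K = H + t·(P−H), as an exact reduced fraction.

Assign G = (0, 0), X = (1, 0), B = (0, 1), H = (3, 1) — the answer is frame-independent, so this choice is without loss of generality.
1. N is the centroid of triangle XHB ⇒ N = (4/3, 2/3)
2. Y is the centroid of triangle GXB ⇒ Y = (1/3, 1/3)
3. P is the midpoint of XN ⇒ P = (7/6, 1/3)
4. J lies on line GN with GJ:JN = 5:1 ⇒ J = (10/9, 5/9)
through J parallel to GY: direction (1/3, 1/3); meets HP at K = (46/63, 11/63)
K = H + t·(P−H) with t = 26/21

t = 26/21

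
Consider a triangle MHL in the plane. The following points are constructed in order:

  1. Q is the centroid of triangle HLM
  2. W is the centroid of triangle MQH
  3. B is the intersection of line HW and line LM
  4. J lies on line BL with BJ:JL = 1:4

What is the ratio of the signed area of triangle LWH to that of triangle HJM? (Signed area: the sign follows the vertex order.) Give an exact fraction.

Work in coordinates with M = (0, 0), H = (1, 0), L = (0, 1).
1. Q is the centroid of triangle HLM ⇒ Q = (1/3, 1/3)
2. W is the centroid of triangle MQH ⇒ W = (4/9, 1/9)
3. B is the intersection of line HW and line LM ⇒ B = (0, 1/5)
4. J lies on line BL with BJ:JL = 1:4 ⇒ J = (0, 9/25)
2·[LWH] = 4/9, 2·[HJM] = 9/25
[LWH]:[HJM] = 4/9:9/25 = 100/81

[LWH]:[HJM] = 100/81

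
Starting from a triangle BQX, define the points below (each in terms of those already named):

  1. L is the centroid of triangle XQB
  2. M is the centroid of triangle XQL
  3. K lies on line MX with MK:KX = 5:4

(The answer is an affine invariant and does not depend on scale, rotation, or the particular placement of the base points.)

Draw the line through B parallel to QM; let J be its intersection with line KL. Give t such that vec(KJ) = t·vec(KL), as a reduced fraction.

t = 41/14

Set B = (0, 0), Q = (1, 0), X = (0, 1); any affine frame gives the same invariant.
1. L is the centroid of triangle XQB ⇒ L = (1/3, 1/3)
2. M is the centroid of triangle XQL ⇒ M = (4/9, 4/9)
3. K lies on line MX with MK:KX = 5:4 ⇒ K = (16/81, 61/81)
through B parallel to QM: direction (-5/9, 4/9); meets KL at J = (25/42, -10/21)
J = K + t·(L−K) with t = 41/14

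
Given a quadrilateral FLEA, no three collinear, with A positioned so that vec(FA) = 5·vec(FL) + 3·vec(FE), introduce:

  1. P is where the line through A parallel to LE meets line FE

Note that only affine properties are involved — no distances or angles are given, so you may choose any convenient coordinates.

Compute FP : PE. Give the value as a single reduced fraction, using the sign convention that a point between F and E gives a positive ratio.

Assign F = (0, 0), L = (1, 0), E = (0, 1), A = (5, 3) — the answer is frame-independent, so this choice is without loss of generality.
1. P is where the line through A parallel to LE meets line FE ⇒ P = (0, 8)
P = F + t·(E−F) with t = 8, so FP:PE = t:(1−t) = 8:-7

FP:PE = -8/7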